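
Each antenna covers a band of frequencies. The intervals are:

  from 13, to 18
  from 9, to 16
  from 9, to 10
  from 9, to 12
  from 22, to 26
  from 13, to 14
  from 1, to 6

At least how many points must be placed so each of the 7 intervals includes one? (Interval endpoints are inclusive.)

Process intervals by earliest right end; each time one isn't hit yet, stab at its right endpoint.
By right end: [1,6]  [9,10]  [9,12]  [13,14]  [9,16]  [13,18]  [22,26]
[1,6] uncovered → point at 6; [9,10] uncovered → point at 10; [13,14] uncovered → point at 14; [22,26] uncovered → point at 26.
Points: 6, 10, 14, 26 (4 total).

4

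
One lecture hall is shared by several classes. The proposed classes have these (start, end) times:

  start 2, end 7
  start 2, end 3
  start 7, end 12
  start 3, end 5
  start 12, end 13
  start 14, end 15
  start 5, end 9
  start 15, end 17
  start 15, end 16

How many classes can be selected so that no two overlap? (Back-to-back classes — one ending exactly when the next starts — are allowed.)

6

By end time: (2,3), (3,5), (2,7), (5,9), (7,12), (12,13), (14,15), (15,16), (15,17).
Pick (2,3); next start ≥ 3 → (3,5); next start ≥ 5 → (5,9); next start ≥ 9 → (12,13); next start ≥ 13 → (14,15); next start ≥ 15 → (15,16).
Selected 6 classes.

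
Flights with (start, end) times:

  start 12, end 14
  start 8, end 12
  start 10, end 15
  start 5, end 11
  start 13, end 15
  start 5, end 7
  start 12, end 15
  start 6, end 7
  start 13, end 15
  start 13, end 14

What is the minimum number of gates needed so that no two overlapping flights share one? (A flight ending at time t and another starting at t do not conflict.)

6

starts: [5, 5, 6, 8, 10, 12, 12, 13, 13, 13]
ends:   [7, 7, 11, 12, 14, 14, 15, 15, 15, 15]
s5→1 s5→2 s6→3 e7→2 e7→1 s8→2 s10→3 e11→2 e12→1 s12→2 s12→3 s13→4 s13→5 s13→6  — peak 6.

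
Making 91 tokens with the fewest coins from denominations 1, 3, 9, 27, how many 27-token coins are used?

3

Greedy: take as many of the largest coin as possible, then repeat with the remainder.
91 − 3×27→10 − 1×9→1 − 1×1→0
Count of 27: 3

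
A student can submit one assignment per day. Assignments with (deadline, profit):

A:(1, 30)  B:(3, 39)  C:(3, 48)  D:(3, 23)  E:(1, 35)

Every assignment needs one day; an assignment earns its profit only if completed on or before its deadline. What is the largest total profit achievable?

Sort by profit descending; place each in the latest free slot ≤ its deadline.
By profit: C(d3,48), B(d3,39), E(d1,35), A(d1,30), D(d3,23)
C→slot 3; B→slot 2; E→slot 1; A skipped; D skipped.
Profit = 35 + 39 + 48 = 122

122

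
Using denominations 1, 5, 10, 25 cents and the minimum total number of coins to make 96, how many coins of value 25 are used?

96 − 3×25→21 − 2×10→1 − 1×1→0
Count of 25: 3

3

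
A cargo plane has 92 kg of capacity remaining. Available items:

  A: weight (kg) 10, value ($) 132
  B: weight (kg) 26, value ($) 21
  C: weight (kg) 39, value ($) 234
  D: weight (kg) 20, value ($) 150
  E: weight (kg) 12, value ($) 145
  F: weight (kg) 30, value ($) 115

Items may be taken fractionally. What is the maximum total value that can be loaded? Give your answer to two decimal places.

703.17

Sort by value per unit weight and fill in that order.
Order: A (132/10=13.20) > E (145/12=12.08) > D (150/20=7.50) > C (234/39=6.00) > F (115/30=3.83) > B (21/26=0.81)
Fill: take A (10 @ 132) → take E (12 @ 145) → take D (20 @ 150) → take C (39 @ 234) → take 11/30 of F → 42.17; 92/92 used.
Total value = 703.17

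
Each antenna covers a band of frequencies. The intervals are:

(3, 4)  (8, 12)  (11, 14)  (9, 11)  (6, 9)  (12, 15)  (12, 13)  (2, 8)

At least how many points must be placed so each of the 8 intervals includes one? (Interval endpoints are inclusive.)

3

Sorted: [3,4] [2,8] [6,9] [9,11] [8,12] [12,13] [11,14] [12,15]
{[3,4],[2,8]} hit by 4; {[6,9],[9,11],[8,12]} hit by 9; {[12,13],[11,14],[12,15]} hit by 13.
Points: 4, 9, 13 (3 total).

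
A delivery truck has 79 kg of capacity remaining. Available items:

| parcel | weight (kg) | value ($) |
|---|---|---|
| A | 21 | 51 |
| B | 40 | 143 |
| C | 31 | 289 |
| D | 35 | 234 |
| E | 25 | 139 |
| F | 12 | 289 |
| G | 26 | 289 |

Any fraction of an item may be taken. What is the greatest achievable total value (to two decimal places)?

933.86

Greedy by value/weight ratio, highest first.
Ratios (sorted): F 24.08, G 11.12, C 9.32, D 6.69, E 5.56, B 3.58, A 2.43
take F (12 @ 289); take G (26 @ 289); take C (31 @ 289); take 10/35 of D → 66.86. Capacity used 79/79.
Total value = 933.86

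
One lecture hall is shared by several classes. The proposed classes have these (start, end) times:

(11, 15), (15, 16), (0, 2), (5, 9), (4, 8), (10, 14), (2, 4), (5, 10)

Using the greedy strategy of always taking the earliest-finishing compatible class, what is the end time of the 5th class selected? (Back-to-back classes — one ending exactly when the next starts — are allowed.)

By end time: (0,2), (2,4), (4,8), (5,9), (5,10), (10,14), (11,15), (15,16).
Pick (0,2); next start ≥ 2 → (2,4); next start ≥ 4 → (4,8); next start ≥ 8 → (10,14); next start ≥ 14 → (15,16).
Selected: (0,2) (2,4) (4,8) (10,14) (15,16)

16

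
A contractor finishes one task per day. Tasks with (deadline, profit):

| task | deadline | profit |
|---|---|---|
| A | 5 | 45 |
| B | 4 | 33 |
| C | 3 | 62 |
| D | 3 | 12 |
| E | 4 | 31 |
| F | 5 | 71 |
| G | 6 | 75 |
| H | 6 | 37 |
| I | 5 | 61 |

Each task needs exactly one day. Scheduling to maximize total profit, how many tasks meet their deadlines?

Sort by profit descending; place each in the latest free slot ≤ its deadline.
By profit: G(d6,75), F(d5,71), C(d3,62), I(d5,61), A(d5,45), H(d6,37), B(d4,33), E(d4,31), D(d3,12)
G→slot 6; F→slot 5; C→slot 3; I→slot 4; A→slot 2; H→slot 1; B skipped; E skipped; D skipped.
6 of 9 scheduled.

6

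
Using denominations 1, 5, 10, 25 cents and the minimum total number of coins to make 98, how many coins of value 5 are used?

0

Use the largest denomination that fits, subtract, and repeat.
98 = 3×25 + 2×10 + 3×1
Count of 5: 0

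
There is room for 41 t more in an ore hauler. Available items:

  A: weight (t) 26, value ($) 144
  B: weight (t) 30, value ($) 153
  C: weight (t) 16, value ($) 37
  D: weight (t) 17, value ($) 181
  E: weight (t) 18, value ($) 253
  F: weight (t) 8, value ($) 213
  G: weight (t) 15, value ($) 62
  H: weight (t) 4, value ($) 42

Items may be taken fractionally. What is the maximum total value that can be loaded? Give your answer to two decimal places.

625.71

Sort by value per unit weight and fill in that order.
Ratios (sorted): F 26.62, E 14.06, D 10.65, H 10.50, A 5.54, B 5.10, G 4.13, C 2.31
take F (8 @ 213); take E (18 @ 253); take 15/17 of D → 159.71. Capacity used 41/41.
Total value = 625.71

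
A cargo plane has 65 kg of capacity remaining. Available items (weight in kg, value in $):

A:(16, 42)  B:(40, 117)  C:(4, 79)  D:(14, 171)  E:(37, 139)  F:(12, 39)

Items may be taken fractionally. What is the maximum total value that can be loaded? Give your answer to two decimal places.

Ratios (sorted): C 19.75, D 12.21, E 3.76, F 3.25, B 2.92, A 2.62
take C (4 @ 79); take D (14 @ 171); take E (37 @ 139); take 10/12 of F → 32.50. Capacity used 65/65.
Total value = 421.50

421.50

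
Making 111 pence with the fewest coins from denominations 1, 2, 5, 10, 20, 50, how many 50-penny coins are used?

2

Use the largest denomination that fits, subtract, and repeat.
111 = 2×50 + 1×10 + 1×1
Count of 50: 2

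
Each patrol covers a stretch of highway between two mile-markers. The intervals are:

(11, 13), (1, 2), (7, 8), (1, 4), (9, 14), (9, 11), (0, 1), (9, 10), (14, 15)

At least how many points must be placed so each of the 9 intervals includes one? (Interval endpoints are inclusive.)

Process intervals by earliest right end; each time one isn't hit yet, stab at its right endpoint.
Sorted: [0,1] [1,2] [1,4] [7,8] [9,10] [9,11] [11,13] [9,14] [14,15]
{[0,1],[1,2],[1,4]} hit by 1; {[7,8]} hit by 8; {[9,10],[9,11]} hit by 10; {[11,13],[9,14]} hit by 13; {[14,15]} hit by 15.
Points: 1, 8, 10, 13, 15 (5 total).

5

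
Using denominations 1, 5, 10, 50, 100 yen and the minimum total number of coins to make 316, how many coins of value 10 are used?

1

Greedy: take as many of the largest coin as possible, then repeat with the remainder.
316 − 3×100→16 − 1×10→6 − 1×5→1 − 1×1→0
Count of 10: 1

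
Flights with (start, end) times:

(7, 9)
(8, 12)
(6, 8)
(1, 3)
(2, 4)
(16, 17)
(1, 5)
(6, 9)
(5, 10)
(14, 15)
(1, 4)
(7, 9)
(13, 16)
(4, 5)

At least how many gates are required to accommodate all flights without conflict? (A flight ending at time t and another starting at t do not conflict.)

The answer is the maximum number of intervals overlapping at any instant.
Events (time:±→running): 1:+→1 1:+→2 1:+→3 2:+→4 3:-→3 4:-→2 4:-→1 4:+→2 5:-→1 5:-→0 5:+→1 6:+→2 6:+→3 7:+→4 7:+→5 … peak 5.

5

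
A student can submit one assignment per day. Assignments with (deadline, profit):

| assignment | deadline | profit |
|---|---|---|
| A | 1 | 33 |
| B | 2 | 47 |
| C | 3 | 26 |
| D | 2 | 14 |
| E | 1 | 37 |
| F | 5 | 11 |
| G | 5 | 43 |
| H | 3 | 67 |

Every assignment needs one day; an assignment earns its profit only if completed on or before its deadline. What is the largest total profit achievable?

205

Profit order: H=67 B=47 G=43 E=37 A=33 C=26 D=14 F=11
Assign: H→slot 3, B→slot 2, G→slot 5, E→slot 1, A skipped, C skipped, D skipped, F→slot 4.
Slots: [1:E] [2:B] [3:H] [4:F] [5:G]
Profit = 37 + 47 + 67 + 11 + 43 = 205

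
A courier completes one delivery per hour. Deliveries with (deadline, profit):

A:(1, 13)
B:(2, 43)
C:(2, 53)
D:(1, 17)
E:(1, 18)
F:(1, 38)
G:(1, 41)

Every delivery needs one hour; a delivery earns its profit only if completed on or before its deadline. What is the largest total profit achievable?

Sort by profit descending; place each in the latest free slot ≤ its deadline.
By profit: C(d2,53), B(d2,43), G(d1,41), F(d1,38), E(d1,18), D(d1,17), A(d1,13)
C→slot 2; B→slot 1; G skipped; F skipped; E skipped; D skipped; A skipped.
Profit = 43 + 53 = 96

96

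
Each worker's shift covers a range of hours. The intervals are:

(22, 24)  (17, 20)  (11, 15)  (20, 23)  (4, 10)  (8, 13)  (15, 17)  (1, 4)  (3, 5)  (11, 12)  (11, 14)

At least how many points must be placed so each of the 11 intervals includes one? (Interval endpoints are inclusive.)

By right end: [1,4]  [3,5]  [4,10]  [11,12]  [8,13]  [11,14]  [11,15]  [15,17]  [17,20]  [20,23]  [22,24]
[1,4] uncovered → point at 4; [11,12] uncovered → point at 12; [15,17] uncovered → point at 17; [20,23] uncovered → point at 23.
Points: 4, 12, 17, 23 (4 total).

4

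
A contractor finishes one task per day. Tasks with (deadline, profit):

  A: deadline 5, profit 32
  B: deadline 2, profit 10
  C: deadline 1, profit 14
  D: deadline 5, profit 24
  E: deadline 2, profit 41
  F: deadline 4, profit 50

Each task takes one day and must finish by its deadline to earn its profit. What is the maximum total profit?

Sort by profit descending; place each in the latest free slot ≤ its deadline.
By profit: F(d4,50), E(d2,41), A(d5,32), D(d5,24), C(d1,14), B(d2,10)
F→slot 4; E→slot 2; A→slot 5; D→slot 3; C→slot 1; B skipped.
Profit = 14 + 41 + 24 + 50 + 32 = 161

161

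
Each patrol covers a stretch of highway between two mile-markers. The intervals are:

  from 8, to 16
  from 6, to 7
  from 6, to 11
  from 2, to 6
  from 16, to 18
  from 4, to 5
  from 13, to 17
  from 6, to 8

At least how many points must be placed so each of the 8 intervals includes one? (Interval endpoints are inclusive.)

Sorted: [4,5] [2,6] [6,7] [6,8] [6,11] [8,16] [13,17] [16,18]
{[4,5],[2,6]} hit by 5; {[6,7],[6,8],[6,11]} hit by 7; {[8,16],[13,17],[16,18]} hit by 16.
Points: 5, 7, 16 (3 total).

3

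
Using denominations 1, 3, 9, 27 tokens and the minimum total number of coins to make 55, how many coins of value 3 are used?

Use the largest denomination that fits, subtract, and repeat.
55 = 2×27 + 1×1
Count of 3: 0

0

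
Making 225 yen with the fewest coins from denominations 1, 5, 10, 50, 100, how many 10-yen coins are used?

Greedy: take as many of the largest coin as possible, then repeat with the remainder.
225 = 2×100 + 2×10 + 1×5
Count of 10: 2

2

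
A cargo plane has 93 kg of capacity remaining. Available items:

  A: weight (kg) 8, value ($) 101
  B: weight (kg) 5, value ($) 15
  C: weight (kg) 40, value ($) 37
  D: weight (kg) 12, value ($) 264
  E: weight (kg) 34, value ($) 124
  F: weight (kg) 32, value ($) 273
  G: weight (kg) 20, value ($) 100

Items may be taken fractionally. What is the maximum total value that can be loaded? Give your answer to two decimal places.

814.59

Order: D (264/12=22.00) > A (101/8=12.62) > F (273/32=8.53) > G (100/20=5.00) > E (124/34=3.65) > B (15/5=3.00) > C (37/40=0.93)
Fill: take D (12 @ 264) → take A (8 @ 101) → take F (32 @ 273) → take G (20 @ 100) → take 21/34 of E → 76.59; 93/93 used.
Total value = 814.59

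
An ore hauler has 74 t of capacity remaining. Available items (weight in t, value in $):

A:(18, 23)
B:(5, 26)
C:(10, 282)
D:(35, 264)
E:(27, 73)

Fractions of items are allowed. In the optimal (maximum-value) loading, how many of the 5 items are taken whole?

3

Order: C (282/10=28.20) > D (264/35=7.54) > B (26/5=5.20) > E (73/27=2.70) > A (23/18=1.28)
Fill: take C (10 @ 282) → take D (35 @ 264) → take B (5 @ 26) → take 24/27 of E → 64.89; 74/74 used.
3 item(s) taken whole; one partial (take 24/27 of E).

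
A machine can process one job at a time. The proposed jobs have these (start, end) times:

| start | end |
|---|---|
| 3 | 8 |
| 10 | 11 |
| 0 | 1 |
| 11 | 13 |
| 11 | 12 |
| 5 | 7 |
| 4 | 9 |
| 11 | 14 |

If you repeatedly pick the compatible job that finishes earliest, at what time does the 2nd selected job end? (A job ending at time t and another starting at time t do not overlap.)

By end time: (0,1), (5,7), (3,8), (4,9), (10,11), (11,12), (11,13), (11,14).
Pick (0,1); next start ≥ 1 → (5,7); next start ≥ 7 → (10,11); next start ≥ 11 → (11,12).
Selected: (0,1) (5,7) (10,11) (11,12)

7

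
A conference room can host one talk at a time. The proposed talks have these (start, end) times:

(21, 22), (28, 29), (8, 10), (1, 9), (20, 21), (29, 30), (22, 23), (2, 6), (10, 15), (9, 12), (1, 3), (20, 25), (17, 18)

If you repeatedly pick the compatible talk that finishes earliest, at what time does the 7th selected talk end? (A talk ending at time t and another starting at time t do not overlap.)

Sorted by end: (1,3)  (2,6)  (1,9)  (8,10)  (9,12)  (10,15)  (17,18)  (20,21)  (21,22)  (22,23)  (20,25)  (28,29)  (29,30)
take (1,3); skip (2,6); take (8,10); skip (9,12); take (10,15); take (17,18); take (20,21); take (21,22); take (22,23); take (28,29); take (29,30).
Selected: (1,3) (8,10) (10,15) (17,18) (20,21) (21,22) (22,23) (28,29) (29,30)

23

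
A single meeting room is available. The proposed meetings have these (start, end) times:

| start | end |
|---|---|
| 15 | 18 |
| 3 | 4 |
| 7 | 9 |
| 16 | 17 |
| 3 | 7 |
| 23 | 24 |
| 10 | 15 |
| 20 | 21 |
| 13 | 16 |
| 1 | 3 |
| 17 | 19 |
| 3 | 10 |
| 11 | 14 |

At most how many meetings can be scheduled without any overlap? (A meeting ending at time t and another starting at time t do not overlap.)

Order by finish time; keep every interval that doesn't clash with the previous kept one.
Sorted by end: (1,3)  (3,4)  (3,7)  (7,9)  (3,10)  (11,14)  (10,15)  (13,16)  (16,17)  (15,18)  (17,19)  (20,21)  (23,24)
take (1,3); take (3,4); take (7,9); take (11,14); take (16,17); skip (15,18); take (17,19); take (20,21); take (23,24).
Selected 8 meetings.

8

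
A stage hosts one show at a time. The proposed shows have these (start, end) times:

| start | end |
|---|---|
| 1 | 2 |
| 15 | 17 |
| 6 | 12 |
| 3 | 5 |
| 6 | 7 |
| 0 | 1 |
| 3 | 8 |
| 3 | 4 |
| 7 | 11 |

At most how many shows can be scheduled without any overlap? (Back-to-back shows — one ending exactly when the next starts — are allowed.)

Greedy by earliest finish: after sorting by end time, pick each interval compatible with the last pick.
By end time: (0,1), (1,2), (3,4), (3,5), (6,7), (3,8), (7,11), (6,12), (15,17).
Pick (0,1); next start ≥ 1 → (1,2); next start ≥ 2 → (3,4); next start ≥ 4 → (6,7); next start ≥ 7 → (7,11); next start ≥ 11 → (15,17).
Selected 6 shows.

6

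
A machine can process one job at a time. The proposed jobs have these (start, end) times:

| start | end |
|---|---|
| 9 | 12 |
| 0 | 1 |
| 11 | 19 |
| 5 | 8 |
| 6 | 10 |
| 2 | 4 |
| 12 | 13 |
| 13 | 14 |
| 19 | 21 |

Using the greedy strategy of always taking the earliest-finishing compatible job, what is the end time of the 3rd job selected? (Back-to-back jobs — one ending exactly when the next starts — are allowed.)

8

Greedy by earliest finish: after sorting by end time, pick each interval compatible with the last pick.
Sorted by end: (0,1)  (2,4)  (5,8)  (6,10)  (9,12)  (12,13)  (13,14)  (11,19)  (19,21)
take (0,1); take (2,4); take (5,8); take (9,12); take (12,13); take (13,14); skip (11,19); take (19,21).
Selected: (0,1) (2,4) (5,8) (9,12) (12,13) (13,14) (19,21)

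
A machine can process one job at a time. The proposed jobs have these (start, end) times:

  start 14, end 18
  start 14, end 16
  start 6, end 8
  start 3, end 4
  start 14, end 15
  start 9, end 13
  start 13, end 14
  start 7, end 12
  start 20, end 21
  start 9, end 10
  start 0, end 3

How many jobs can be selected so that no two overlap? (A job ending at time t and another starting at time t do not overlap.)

7

Greedy by earliest finish: after sorting by end time, pick each interval compatible with the last pick.
By end time: (0,3), (3,4), (6,8), (9,10), (7,12), (9,13), (13,14), (14,15), (14,16), (14,18), (20,21).
Pick (0,3); next start ≥ 3 → (3,4); next start ≥ 4 → (6,8); next start ≥ 8 → (9,10); next start ≥ 10 → (13,14); next start ≥ 14 → (14,15); next start ≥ 15 → (20,21).
Selected 7 jobs.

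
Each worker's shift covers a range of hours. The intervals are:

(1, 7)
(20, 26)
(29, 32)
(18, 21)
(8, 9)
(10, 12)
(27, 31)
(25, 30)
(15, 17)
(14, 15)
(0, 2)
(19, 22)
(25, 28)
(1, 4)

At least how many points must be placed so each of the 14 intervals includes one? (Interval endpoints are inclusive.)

Sorted: [0,2] [1,4] [1,7] [8,9] [10,12] [14,15] [15,17] [18,21] [19,22] [20,26] [25,28] [25,30] [27,31] [29,32]
{[0,2],[1,4],[1,7]} hit by 2; {[8,9]} hit by 9; {[10,12]} hit by 12; {[14,15],[15,17]} hit by 15; {[18,21],[19,22],[20,26]} hit by 21; {[25,28],[25,30],[27,31]} hit by 28; {[29,32]} hit by 32.
Points: 2, 9, 12, 15, 21, 28, 32 (7 total).

7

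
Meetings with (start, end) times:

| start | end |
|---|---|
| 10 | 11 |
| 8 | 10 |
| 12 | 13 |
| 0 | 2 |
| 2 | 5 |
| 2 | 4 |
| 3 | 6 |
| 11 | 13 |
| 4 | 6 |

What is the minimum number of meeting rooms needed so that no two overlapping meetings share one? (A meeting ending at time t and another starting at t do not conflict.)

3

The answer is the maximum number of intervals overlapping at any instant.
Events (time:±→running): 0:+→1 2:-→0 2:+→1 2:+→2 3:+→3 … peak 3.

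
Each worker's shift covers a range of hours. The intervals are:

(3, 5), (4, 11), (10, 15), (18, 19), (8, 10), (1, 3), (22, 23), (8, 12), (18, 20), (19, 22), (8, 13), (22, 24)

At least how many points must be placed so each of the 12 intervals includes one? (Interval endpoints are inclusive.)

Sorted: [1,3] [3,5] [8,10] [4,11] [8,12] [8,13] [10,15] [18,19] [18,20] [19,22] [22,23] [22,24]
{[1,3],[3,5]} hit by 3; {[8,10],[4,11],[8,12],[8,13],[10,15]} hit by 10; {[18,19],[18,20],[19,22]} hit by 19; {[22,23],[22,24]} hit by 23.
Points: 3, 10, 19, 23 (4 total).

4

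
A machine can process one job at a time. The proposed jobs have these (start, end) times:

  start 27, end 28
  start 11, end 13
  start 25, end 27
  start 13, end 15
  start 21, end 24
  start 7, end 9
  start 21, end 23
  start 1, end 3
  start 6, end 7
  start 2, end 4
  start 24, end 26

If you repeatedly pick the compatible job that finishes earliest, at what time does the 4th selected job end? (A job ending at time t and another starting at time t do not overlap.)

13

By end time: (1,3), (2,4), (6,7), (7,9), (11,13), (13,15), (21,23), (21,24), (24,26), (25,27), (27,28).
Pick (1,3); next start ≥ 3 → (6,7); next start ≥ 7 → (7,9); next start ≥ 9 → (11,13); next start ≥ 13 → (13,15); next start ≥ 15 → (21,23); next start ≥ 23 → (24,26); next start ≥ 26 → (27,28).
Selected: (1,3) (6,7) (7,9) (11,13) (13,15) (21,23) (24,26) (27,28)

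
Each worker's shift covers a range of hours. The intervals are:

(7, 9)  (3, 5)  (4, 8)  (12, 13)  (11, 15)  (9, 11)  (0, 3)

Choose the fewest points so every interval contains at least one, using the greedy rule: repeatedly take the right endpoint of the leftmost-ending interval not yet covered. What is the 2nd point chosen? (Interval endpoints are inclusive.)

8

By right end: [0,3]  [3,5]  [4,8]  [7,9]  [9,11]  [12,13]  [11,15]
[0,3] uncovered → point at 3; [4,8] uncovered → point at 8; [9,11] uncovered → point at 11; [12,13] uncovered → point at 13.
Points: 3, 8, 11, 13 (4 total).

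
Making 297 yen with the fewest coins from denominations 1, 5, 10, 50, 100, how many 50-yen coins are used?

1

297 − 2×100→97 − 1×50→47 − 4×10→7 − 1×5→2 − 2×1→0
Count of 50: 1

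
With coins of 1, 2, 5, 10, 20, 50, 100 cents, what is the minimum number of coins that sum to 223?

223 − 2×100→23 − 1×20→3 − 1×2→1 − 1×1→0
Total coins = 2 + 1 + 1 + 1 = 5

5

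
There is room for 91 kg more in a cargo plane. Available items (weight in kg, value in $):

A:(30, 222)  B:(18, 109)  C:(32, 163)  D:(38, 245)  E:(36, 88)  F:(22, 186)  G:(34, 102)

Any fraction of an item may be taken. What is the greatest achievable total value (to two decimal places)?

659.06

Order: F (186/22=8.45) > A (222/30=7.40) > D (245/38=6.45) > B (109/18=6.06) > C (163/32=5.09) > G (102/34=3.00) > E (88/36=2.44)
Fill: take F (22 @ 186) → take A (30 @ 222) → take D (38 @ 245) → take 1/18 of B → 6.06; 91/91 used.
Total value = 659.06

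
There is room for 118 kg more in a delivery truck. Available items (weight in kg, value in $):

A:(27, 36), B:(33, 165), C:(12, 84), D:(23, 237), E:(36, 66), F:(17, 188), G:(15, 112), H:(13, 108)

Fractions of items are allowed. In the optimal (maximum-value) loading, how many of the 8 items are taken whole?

Greedy by value/weight ratio, highest first.
Ratios (sorted): F 11.06, D 10.30, H 8.31, G 7.47, C 7.00, B 5.00, E 1.83, A 1.33
take F (17 @ 188); take D (23 @ 237); take H (13 @ 108); take G (15 @ 112); take C (12 @ 84); take B (33 @ 165); take 5/36 of E → 9.17. Capacity used 118/118.
6 item(s) taken whole; one partial (take 5/36 of E).

6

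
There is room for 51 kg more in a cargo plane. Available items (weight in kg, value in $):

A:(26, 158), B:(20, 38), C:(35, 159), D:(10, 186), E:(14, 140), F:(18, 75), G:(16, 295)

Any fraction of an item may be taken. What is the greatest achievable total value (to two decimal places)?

687.85

Order: D (186/10=18.60) > G (295/16=18.44) > E (140/14=10.00) > A (158/26=6.08) > C (159/35=4.54) > F (75/18=4.17) > B (38/20=1.90)
Fill: take D (10 @ 186) → take G (16 @ 295) → take E (14 @ 140) → take 11/26 of A → 66.85; 51/51 used.
Total value = 687.85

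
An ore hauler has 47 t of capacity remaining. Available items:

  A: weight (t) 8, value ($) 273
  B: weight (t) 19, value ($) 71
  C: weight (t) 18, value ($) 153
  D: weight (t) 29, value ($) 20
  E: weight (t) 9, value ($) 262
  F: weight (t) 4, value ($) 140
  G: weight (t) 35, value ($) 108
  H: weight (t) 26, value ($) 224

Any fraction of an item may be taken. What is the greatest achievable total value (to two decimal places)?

899.00

Sort by value per unit weight and fill in that order.
Ratios (sorted): F 35.00, A 34.12, E 29.11, H 8.62, C 8.50, B 3.74, G 3.09, D 0.69
take F (4 @ 140); take A (8 @ 273); take E (9 @ 262); take H (26 @ 224). Capacity used 47/47.
Total value = 899.00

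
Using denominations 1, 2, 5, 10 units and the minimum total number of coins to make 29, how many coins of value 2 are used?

29 − 2×10→9 − 1×5→4 − 2×2→0
Count of 2: 2

2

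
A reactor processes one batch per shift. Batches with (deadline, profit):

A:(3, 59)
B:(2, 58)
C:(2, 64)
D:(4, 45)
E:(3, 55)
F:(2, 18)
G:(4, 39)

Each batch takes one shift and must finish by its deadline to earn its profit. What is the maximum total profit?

226

Sort by profit descending; place each in the latest free slot ≤ its deadline.
Profit order: C=64 A=59 B=58 E=55 D=45 G=39 F=18
Assign: C→slot 2, A→slot 3, B→slot 1, E skipped, D→slot 4, G skipped, F skipped.
Slots: [1:B] [2:C] [3:A] [4:D]
Profit = 58 + 64 + 59 + 45 = 226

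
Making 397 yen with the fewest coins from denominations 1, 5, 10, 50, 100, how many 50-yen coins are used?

Greedy: take as many of the largest coin as possible, then repeat with the remainder.
397 = 3×100 + 1×50 + 4×10 + 1×5 + 2×1
Count of 50: 1

1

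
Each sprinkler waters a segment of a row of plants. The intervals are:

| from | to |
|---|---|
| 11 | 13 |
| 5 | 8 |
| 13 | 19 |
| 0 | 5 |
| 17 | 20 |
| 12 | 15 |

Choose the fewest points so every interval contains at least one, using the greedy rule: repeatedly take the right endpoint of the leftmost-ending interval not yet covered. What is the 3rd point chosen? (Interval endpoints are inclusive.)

20

By right end: [0,5]  [5,8]  [11,13]  [12,15]  [13,19]  [17,20]
[0,5] uncovered → point at 5; [11,13] uncovered → point at 13; [17,20] uncovered → point at 20.
Points: 5, 13, 20 (3 total).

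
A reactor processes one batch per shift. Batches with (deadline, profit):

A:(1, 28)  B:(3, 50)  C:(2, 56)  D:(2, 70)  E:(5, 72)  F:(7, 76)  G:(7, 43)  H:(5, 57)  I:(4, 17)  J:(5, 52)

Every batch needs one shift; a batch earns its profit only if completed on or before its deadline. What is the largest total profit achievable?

426

Sort by profit descending; place each in the latest free slot ≤ its deadline.
Profit order: F=76 E=72 D=70 H=57 C=56 J=52 B=50 G=43 A=28 I=17
Assign: F→slot 7, E→slot 5, D→slot 2, H→slot 4, C→slot 1, J→slot 3, B skipped, G→slot 6, A skipped, I skipped.
Slots: [1:C] [2:D] [3:J] [4:H] [5:E] [6:G] [7:F]
Profit = 56 + 70 + 52 + 57 + 72 + 43 + 76 = 426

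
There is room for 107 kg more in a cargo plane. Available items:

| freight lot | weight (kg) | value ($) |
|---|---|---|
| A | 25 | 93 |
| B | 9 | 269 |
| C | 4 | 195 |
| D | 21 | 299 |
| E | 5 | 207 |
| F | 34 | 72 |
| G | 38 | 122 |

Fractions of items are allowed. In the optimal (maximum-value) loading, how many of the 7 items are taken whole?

Ratios (sorted): C 48.75, E 41.40, B 29.89, D 14.24, A 3.72, G 3.21, F 2.12
take C (4 @ 195); take E (5 @ 207); take B (9 @ 269); take D (21 @ 299); take A (25 @ 93); take G (38 @ 122); take 5/34 of F → 10.59. Capacity used 107/107.
6 item(s) taken whole; one partial (take 5/34 of F).

6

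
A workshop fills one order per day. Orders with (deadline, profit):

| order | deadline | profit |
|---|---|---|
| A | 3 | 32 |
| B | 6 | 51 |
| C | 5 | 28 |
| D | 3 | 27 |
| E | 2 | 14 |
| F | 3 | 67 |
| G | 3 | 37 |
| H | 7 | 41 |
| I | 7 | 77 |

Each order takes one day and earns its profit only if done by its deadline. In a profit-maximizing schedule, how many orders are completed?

By profit: I(d7,77), F(d3,67), B(d6,51), H(d7,41), G(d3,37), A(d3,32), C(d5,28), D(d3,27), E(d2,14)
I→slot 7; F→slot 3; B→slot 6; H→slot 5; G→slot 2; A→slot 1; C→slot 4; D skipped; E skipped.
7 of 9 scheduled.

7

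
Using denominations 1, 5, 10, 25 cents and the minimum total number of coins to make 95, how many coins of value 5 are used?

0

Greedy: take as many of the largest coin as possible, then repeat with the remainder.
95 − 3×25→20 − 2×10→0
Count of 5: 0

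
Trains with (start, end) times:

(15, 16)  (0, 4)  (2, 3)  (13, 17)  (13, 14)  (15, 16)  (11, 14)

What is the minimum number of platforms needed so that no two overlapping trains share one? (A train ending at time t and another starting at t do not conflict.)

3

The answer is the maximum number of intervals overlapping at any instant.
Events (time:±→running): 0:+→1 2:+→2 3:-→1 4:-→0 11:+→1 13:+→2 13:+→3 … peak 3.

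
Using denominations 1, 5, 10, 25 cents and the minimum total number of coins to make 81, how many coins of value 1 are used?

Use the largest denomination that fits, subtract, and repeat.
81 = 3×25 + 1×5 + 1×1
Count of 1: 1

1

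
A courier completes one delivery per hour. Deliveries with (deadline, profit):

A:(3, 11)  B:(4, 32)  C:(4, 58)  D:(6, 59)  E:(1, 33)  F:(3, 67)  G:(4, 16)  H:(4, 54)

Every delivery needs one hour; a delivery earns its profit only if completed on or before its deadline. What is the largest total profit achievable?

271

Sort by profit descending; place each in the latest free slot ≤ its deadline.
By profit: F(d3,67), D(d6,59), C(d4,58), H(d4,54), E(d1,33), B(d4,32), G(d4,16), A(d3,11)
F→slot 3; D→slot 6; C→slot 4; H→slot 2; E→slot 1; B skipped; G skipped; A skipped.
Profit = 33 + 54 + 67 + 58 + 59 = 271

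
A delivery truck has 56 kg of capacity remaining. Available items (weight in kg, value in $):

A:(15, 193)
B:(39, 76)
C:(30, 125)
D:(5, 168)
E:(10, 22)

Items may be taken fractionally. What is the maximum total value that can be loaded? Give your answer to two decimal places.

499.20

Greedy by value/weight ratio, highest first.
Order: D (168/5=33.60) > A (193/15=12.87) > C (125/30=4.17) > E (22/10=2.20) > B (76/39=1.95)
Fill: take D (5 @ 168) → take A (15 @ 193) → take C (30 @ 125) → take 6/10 of E → 13.20; 56/56 used.
Total value = 499.20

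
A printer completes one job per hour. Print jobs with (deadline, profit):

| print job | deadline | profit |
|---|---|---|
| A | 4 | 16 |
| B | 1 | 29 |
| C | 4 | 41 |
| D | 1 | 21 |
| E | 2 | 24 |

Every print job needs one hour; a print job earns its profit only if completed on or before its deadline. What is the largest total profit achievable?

110

Take jobs in profit order; each goes to the latest open slot no later than its deadline.
Profit order: C=41 B=29 E=24 D=21 A=16
Assign: C→slot 4, B→slot 1, E→slot 2, D skipped, A→slot 3.
Slots: [1:B] [2:E] [3:A] [4:C]
Profit = 29 + 24 + 16 + 41 = 110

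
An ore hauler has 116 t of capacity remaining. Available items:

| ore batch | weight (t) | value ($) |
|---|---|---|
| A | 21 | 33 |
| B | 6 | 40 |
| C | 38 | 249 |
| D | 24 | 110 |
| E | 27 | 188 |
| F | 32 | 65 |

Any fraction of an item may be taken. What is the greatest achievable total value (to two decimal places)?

629.66

Greedy by value/weight ratio, highest first.
Order: E (188/27=6.96) > B (40/6=6.67) > C (249/38=6.55) > D (110/24=4.58) > F (65/32=2.03) > A (33/21=1.57)
Fill: take E (27 @ 188) → take B (6 @ 40) → take C (38 @ 249) → take D (24 @ 110) → take 21/32 of F → 42.66; 116/116 used.
Total value = 629.66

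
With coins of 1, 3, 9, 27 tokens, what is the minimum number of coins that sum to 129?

Use the largest denomination that fits, subtract, and repeat.
129 = 4×27 + 2×9 + 1×3
Total coins = 4 + 2 + 1 = 7

7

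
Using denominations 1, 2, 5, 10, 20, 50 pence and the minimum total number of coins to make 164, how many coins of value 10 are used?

1

Greedy: take as many of the largest coin as possible, then repeat with the remainder.
164 − 3×50→14 − 1×10→4 − 2×2→0
Count of 10: 1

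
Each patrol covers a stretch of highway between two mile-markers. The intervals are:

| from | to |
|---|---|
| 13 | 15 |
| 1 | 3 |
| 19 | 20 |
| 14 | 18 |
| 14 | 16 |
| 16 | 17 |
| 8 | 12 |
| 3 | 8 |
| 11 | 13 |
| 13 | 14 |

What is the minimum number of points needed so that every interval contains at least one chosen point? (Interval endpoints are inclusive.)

5

Sort by right endpoint; whenever an interval is uncovered, place a point at its right end.
Sorted: [1,3] [3,8] [8,12] [11,13] [13,14] [13,15] [14,16] [16,17] [14,18] [19,20]
{[1,3],[3,8]} hit by 3; {[8,12],[11,13]} hit by 12; {[13,14],[13,15],[14,16]} hit by 14; {[16,17],[14,18]} hit by 17; {[19,20]} hit by 20.
Points: 3, 12, 14, 17, 20 (5 total).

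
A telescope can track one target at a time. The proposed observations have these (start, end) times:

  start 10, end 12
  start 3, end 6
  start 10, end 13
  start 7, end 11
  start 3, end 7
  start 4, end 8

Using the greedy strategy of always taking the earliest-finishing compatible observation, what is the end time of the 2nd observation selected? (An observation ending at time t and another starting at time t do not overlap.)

Sort by end time and greedily take each interval whose start is ≥ the last chosen end.
By end time: (3,6), (3,7), (4,8), (7,11), (10,12), (10,13).
Pick (3,6); next start ≥ 6 → (7,11).
Selected: (3,6) (7,11)

11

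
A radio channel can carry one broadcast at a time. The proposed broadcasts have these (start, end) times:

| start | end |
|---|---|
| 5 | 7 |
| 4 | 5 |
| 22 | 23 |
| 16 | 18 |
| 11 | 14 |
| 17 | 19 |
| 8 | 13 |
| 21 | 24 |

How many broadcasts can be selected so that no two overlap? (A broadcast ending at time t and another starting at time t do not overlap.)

5

Order by finish time; keep every interval that doesn't clash with the previous kept one.
By end time: (4,5), (5,7), (8,13), (11,14), (16,18), (17,19), (22,23), (21,24).
Pick (4,5); next start ≥ 5 → (5,7); next start ≥ 7 → (8,13); next start ≥ 13 → (16,18); next start ≥ 18 → (22,23).
Selected 5 broadcasts.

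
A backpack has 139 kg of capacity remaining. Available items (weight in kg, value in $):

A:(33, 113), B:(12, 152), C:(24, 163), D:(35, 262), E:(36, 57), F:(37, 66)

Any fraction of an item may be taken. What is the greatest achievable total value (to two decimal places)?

752.43

Order: B (152/12=12.67) > D (262/35=7.49) > C (163/24=6.79) > A (113/33=3.42) > F (66/37=1.78) > E (57/36=1.58)
Fill: take B (12 @ 152) → take D (35 @ 262) → take C (24 @ 163) → take A (33 @ 113) → take 35/37 of F → 62.43; 139/139 used.
Total value = 752.43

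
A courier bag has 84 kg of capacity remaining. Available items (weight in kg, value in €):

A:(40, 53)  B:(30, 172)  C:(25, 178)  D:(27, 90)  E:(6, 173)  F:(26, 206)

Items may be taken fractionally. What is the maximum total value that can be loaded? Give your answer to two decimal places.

711.80

Order: E (173/6=28.83) > F (206/26=7.92) > C (178/25=7.12) > B (172/30=5.73) > D (90/27=3.33) > A (53/40=1.32)
Fill: take E (6 @ 173) → take F (26 @ 206) → take C (25 @ 178) → take 27/30 of B → 154.80; 84/84 used.
Total value = 711.80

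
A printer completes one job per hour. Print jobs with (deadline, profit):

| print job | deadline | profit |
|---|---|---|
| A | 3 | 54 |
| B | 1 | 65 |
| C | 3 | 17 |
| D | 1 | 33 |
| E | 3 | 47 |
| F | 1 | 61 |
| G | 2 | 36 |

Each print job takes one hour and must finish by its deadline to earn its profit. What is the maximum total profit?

166

Take jobs in profit order; each goes to the latest open slot no later than its deadline.
Profit order: B=65 F=61 A=54 E=47 G=36 D=33 C=17
Assign: B→slot 1, F skipped, A→slot 3, E→slot 2, G skipped, D skipped, C skipped.
Slots: [1:B] [2:E] [3:A]
Profit = 65 + 47 + 54 = 166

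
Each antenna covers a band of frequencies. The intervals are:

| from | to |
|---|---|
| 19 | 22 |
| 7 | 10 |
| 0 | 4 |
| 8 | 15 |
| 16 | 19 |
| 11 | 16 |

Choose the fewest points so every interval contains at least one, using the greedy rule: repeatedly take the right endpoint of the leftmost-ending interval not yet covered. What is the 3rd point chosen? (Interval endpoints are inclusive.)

Sorted: [0,4] [7,10] [8,15] [11,16] [16,19] [19,22]
{[0,4]} hit by 4; {[7,10],[8,15]} hit by 10; {[11,16],[16,19]} hit by 16; {[19,22]} hit by 22.
Points: 4, 10, 16, 22 (4 total).

16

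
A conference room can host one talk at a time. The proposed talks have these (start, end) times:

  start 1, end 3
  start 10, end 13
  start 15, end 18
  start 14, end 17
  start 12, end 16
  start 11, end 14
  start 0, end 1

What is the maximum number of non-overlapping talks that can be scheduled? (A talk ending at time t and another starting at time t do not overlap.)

Sorted by end: (0,1)  (1,3)  (10,13)  (11,14)  (12,16)  (14,17)  (15,18)
take (0,1); take (1,3); take (10,13); take (14,17).
Selected 4 talks.

4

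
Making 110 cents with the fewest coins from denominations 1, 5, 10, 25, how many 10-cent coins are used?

Use the largest denomination that fits, subtract, and repeat.
110 = 4×25 + 1×10
Count of 10: 1

1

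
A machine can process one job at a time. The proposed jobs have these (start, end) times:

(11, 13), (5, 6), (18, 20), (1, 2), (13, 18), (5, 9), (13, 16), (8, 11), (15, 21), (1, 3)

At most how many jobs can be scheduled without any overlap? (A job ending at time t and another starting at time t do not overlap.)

6

By end time: (1,2), (1,3), (5,6), (5,9), (8,11), (11,13), (13,16), (13,18), (18,20), (15,21).
Pick (1,2); next start ≥ 2 → (5,6); next start ≥ 6 → (8,11); next start ≥ 11 → (11,13); next start ≥ 13 → (13,16); next start ≥ 16 → (18,20).
Selected 6 jobs.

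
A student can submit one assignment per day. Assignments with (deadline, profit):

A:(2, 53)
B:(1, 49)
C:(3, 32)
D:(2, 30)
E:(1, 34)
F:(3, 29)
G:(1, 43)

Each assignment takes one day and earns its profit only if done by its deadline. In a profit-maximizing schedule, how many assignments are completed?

3

By profit: A(d2,53), B(d1,49), G(d1,43), E(d1,34), C(d3,32), D(d2,30), F(d3,29)
A→slot 2; B→slot 1; G skipped; E skipped; C→slot 3; D skipped; F skipped.
3 of 7 scheduled.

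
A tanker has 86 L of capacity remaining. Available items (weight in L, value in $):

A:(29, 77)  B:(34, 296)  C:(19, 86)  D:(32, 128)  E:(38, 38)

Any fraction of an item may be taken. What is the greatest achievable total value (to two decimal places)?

Greedy by value/weight ratio, highest first.
Ratios (sorted): B 8.71, C 4.53, D 4.00, A 2.66, E 1.00
take B (34 @ 296); take C (19 @ 86); take D (32 @ 128); take 1/29 of A → 2.66. Capacity used 86/86.
Total value = 512.66

512.66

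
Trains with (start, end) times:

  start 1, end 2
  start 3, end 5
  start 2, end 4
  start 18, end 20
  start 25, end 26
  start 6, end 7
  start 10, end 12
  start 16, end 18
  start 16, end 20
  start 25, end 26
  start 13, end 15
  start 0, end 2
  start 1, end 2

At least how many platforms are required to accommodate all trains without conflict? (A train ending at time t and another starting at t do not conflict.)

Count concurrent intervals with a sweep; the peak is the room count.
starts: [0, 1, 1, 2, 3, 6, 10, 13, 16, 16, 18, 25, 25]
ends:   [2, 2, 2, 4, 5, 7, 12, 15, 18, 20, 20, 26, 26]
s0→1 s1→2 s1→3  — peak 3.

3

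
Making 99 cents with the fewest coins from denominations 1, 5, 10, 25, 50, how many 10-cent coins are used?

2

99 = 1×50 + 1×25 + 2×10 + 4×1
Count of 10: 2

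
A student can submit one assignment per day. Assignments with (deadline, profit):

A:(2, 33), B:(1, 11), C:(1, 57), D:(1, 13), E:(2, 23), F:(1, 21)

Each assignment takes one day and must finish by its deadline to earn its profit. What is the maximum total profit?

90

Sort by profit descending; place each in the latest free slot ≤ its deadline.
Profit order: C=57 A=33 E=23 F=21 D=13 B=11
Assign: C→slot 1, A→slot 2, E skipped, F skipped, D skipped, B skipped.
Slots: [1:C] [2:A]
Profit = 57 + 33 = 90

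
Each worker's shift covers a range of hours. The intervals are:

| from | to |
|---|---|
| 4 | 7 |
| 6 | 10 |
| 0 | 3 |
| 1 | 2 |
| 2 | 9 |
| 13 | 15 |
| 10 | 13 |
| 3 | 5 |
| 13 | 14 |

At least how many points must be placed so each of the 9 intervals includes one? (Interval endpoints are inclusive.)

Sort by right endpoint; whenever an interval is uncovered, place a point at its right end.
By right end: [1,2]  [0,3]  [3,5]  [4,7]  [2,9]  [6,10]  [10,13]  [13,14]  [13,15]
[1,2] uncovered → point at 2; [3,5] uncovered → point at 5; [6,10] uncovered → point at 10; [13,14] uncovered → point at 14.
Points: 2, 5, 10, 14 (4 total).

4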